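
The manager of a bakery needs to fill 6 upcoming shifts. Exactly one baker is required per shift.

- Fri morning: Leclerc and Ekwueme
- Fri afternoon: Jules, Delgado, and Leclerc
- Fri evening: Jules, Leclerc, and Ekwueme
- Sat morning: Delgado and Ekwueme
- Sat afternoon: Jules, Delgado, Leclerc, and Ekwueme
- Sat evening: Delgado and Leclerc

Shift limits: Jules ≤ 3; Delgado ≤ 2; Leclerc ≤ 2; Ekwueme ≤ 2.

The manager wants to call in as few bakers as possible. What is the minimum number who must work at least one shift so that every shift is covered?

3

6 slots to fill and no one can take more than 3, so at least ⌈6/3⌉ = 2 bakers are needed.
Any 2 bakers together have capacity at most 3+2 = 5 < 6 slots, so 2 can never suffice.
Jules, Delgado, and Leclerc alone can cover everything: Fri morning→Leclerc, Fri afternoon→Jules, Fri evening→Jules, Sat morning→Delgado, Sat afternoon→Jules, Sat evening→Delgado.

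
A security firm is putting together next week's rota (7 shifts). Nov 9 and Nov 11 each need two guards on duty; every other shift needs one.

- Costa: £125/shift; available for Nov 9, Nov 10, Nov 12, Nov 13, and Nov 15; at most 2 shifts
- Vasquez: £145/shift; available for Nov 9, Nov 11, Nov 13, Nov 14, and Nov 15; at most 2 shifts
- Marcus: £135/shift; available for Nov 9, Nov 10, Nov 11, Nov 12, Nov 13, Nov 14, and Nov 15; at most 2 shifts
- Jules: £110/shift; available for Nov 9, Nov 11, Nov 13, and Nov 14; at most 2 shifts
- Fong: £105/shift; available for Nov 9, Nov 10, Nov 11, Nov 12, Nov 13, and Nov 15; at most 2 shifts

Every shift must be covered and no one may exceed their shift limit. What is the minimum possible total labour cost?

Picking the cheapest available guard for each shift independently would cost £960, but that ignores the shift limits.
An optimal schedule: Nov 9→Costa+Marcus, Nov 10→Fong, Nov 11→Marcus+Vasquez, Nov 12→Fong, Nov 13→Jules, Nov 14→Jules, Nov 15→Costa.
Total: 125 + 135 + 105 + 135 + 145 + 105 + 110 + 110 + 125 = £1095.

£1095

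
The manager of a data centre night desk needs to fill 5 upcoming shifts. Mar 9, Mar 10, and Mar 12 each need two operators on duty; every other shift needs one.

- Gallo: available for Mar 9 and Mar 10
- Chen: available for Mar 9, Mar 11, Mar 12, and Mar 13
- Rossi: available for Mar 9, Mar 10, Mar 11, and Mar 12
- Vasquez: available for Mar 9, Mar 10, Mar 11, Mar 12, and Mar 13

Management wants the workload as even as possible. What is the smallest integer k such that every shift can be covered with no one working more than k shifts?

2

With 4 operators and 8 worker-slots to fill, someone must work at least ⌈8/4⌉ = 2 shifts, so k ≥ 2.
k = 2 works: Mar 9→Gallo+Vasquez, Mar 10→Gallo+Rossi, Mar 11→Chen, Mar 12→Rossi+Vasquez, Mar 13→Chen.
Loads: Gallo 2, Chen 2, Rossi 2, Vasquez 2 — all ≤ 2.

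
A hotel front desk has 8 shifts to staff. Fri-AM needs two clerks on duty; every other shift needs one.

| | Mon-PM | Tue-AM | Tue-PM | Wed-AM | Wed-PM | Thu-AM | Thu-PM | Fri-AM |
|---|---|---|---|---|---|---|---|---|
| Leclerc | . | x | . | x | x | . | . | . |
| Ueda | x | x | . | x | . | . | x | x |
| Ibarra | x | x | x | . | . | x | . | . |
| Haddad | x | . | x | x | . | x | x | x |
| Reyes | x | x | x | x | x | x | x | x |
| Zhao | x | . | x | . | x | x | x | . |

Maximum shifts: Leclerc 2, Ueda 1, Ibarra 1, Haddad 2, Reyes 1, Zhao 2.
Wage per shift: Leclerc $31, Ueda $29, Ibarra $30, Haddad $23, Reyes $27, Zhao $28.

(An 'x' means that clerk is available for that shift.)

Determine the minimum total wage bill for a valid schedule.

$250

Picking the cheapest available clerk for each shift independently would cost $219, but that ignores the shift limits.
An optimal schedule: Mon-PM→Zhao, Tue-AM→Leclerc, Tue-PM→Ibarra, Wed-AM→Haddad, Wed-PM→Leclerc, Thu-AM→Reyes, Thu-PM→Zhao, Fri-AM→Ueda+Haddad.
Total: 28 + 31 + 30 + 23 + 31 + 27 + 28 + 29 + 23 = $250.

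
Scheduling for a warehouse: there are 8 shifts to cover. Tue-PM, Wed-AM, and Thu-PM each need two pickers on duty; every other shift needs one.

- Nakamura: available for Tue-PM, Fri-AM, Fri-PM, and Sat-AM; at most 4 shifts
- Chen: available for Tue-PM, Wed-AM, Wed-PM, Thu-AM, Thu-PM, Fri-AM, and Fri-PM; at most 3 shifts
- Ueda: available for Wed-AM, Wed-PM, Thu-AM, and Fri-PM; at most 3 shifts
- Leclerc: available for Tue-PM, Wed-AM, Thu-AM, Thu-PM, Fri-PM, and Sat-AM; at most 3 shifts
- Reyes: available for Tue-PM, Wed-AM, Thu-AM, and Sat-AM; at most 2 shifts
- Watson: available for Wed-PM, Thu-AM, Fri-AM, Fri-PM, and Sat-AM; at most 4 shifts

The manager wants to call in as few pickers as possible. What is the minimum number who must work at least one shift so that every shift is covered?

4

11 slots to fill and no one can take more than 4, so at least ⌈11/4⌉ = 3 pickers are needed.
No set of 3 pickers can cover every shift (each such set leaves at least one shift with no one available or exceeds a cap).
Nakamura, Chen, Ueda, and Leclerc alone can cover everything: Tue-PM→Nakamura+Chen, Wed-AM→Ueda+Leclerc, Wed-PM→Chen, Thu-AM→Ueda, Thu-PM→Chen+Leclerc, Fri-AM→Nakamura, Fri-PM→Nakamura, Sat-AM→Nakamura.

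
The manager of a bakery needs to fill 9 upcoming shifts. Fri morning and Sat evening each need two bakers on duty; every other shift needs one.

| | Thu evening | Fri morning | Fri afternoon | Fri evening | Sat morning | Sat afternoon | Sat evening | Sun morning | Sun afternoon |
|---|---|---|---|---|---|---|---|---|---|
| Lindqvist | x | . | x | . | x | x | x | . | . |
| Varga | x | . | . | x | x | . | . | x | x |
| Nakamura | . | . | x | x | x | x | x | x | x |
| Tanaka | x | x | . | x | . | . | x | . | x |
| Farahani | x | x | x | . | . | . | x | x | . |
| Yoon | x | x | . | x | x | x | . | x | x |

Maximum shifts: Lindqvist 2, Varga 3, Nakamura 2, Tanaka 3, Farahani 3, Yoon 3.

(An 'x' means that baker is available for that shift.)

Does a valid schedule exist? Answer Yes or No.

Yes

One valid schedule: Thu evening→Tanaka, Fri morning→Tanaka+Farahani, Fri afternoon→Lindqvist, Fri evening→Varga, Sat morning→Varga, Sat afternoon→Lindqvist, Sat evening→Nakamura+Tanaka, Sun morning→Varga, Sun afternoon→Nakamura.
Loads: Lindqvist 2/2, Varga 3/3, Nakamura 2/2, Tanaka 3/3, Farahani 1/3, Yoon 0/3 — all within limits.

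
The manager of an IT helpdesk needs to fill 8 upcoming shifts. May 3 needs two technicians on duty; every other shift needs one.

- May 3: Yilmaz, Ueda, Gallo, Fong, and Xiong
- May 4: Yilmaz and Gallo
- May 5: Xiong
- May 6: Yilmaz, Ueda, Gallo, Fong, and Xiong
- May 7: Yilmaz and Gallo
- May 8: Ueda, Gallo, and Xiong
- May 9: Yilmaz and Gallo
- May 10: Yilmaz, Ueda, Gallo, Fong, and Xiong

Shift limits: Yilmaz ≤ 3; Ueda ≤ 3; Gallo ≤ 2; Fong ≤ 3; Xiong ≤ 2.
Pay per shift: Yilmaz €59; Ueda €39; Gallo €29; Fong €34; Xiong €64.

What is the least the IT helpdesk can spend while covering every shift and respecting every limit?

May 5 can only be covered by Xiong, so that assignment is forced.
Picking the cheapest available technician for each shift independently would cost €301, but that ignores the shift limits.
An optimal schedule: May 3→Fong+Ueda, May 4→Gallo, May 5→Xiong, May 6→Fong, May 7→Gallo, May 8→Ueda, May 9→Yilmaz, May 10→Fong.
Total: 34 + 39 + 29 + 64 + 34 + 29 + 39 + 59 + 34 = €361.

€361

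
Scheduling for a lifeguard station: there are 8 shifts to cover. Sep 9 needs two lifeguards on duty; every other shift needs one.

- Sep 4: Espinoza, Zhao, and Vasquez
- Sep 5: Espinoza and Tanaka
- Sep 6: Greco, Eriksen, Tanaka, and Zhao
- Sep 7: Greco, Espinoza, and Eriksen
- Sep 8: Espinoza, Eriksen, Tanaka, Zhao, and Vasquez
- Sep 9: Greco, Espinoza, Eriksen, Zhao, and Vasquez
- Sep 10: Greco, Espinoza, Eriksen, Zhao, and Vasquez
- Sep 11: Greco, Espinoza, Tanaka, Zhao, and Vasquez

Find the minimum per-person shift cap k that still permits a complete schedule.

2

With 6 lifeguards and 9 worker-slots to fill, someone must work at least ⌈9/6⌉ = 2 shifts, so k ≥ 2.
k = 2 works: Sep 4→Espinoza, Sep 5→Espinoza, Sep 6→Greco, Sep 7→Greco, Sep 8→Eriksen, Sep 9→Zhao+Vasquez, Sep 10→Eriksen, Sep 11→Tanaka.
Loads: Greco 2, Espinoza 2, Eriksen 2, Tanaka 1, Zhao 1, Vasquez 1 — all ≤ 2.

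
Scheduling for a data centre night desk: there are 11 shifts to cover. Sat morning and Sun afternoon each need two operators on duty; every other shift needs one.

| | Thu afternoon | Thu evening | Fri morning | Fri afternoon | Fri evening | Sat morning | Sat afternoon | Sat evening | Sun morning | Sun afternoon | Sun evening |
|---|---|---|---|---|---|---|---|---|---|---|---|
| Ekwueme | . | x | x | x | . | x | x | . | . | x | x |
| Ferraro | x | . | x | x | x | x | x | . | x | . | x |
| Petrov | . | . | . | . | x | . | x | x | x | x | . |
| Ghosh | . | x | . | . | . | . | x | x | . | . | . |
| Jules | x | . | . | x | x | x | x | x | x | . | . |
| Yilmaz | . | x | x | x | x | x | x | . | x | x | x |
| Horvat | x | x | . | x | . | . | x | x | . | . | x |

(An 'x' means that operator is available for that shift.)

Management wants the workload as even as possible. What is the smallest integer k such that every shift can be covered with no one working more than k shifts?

With 7 operators and 13 worker-slots to fill, someone must work at least ⌈13/7⌉ = 2 shifts, so k ≥ 2.
k = 2 works: Thu afternoon→Ferraro, Thu evening→Ghosh, Fri morning→Ekwueme, Fri afternoon→Horvat, Fri evening→Ferraro, Sat morning→Jules+Yilmaz, Sat afternoon→Ghosh, Sat evening→Petrov, Sun morning→Jules, Sun afternoon→Ekwueme+Petrov, Sun evening→Yilmaz.
Loads: Ekwueme 2, Ferraro 2, Petrov 2, Ghosh 2, Jules 2, Yilmaz 2, Horvat 1 — all ≤ 2.

2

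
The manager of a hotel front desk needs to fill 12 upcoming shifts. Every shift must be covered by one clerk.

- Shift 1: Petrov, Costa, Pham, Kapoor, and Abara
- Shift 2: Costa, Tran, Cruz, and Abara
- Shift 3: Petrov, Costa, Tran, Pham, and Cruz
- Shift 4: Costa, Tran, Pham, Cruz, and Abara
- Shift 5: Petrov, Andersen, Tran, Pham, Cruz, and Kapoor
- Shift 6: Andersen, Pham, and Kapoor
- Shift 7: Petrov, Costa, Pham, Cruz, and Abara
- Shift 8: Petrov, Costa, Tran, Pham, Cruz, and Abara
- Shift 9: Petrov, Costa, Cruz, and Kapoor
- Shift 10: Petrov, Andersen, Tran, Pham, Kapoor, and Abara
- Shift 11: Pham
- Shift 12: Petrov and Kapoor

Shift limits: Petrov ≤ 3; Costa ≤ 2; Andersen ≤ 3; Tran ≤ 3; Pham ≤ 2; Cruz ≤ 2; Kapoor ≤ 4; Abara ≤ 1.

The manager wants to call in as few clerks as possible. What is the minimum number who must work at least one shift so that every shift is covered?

4

12 slots to fill and no one can take more than 4, so at least ⌈12/4⌉ = 3 clerks are needed.
Any 3 clerks together have capacity at most 4+3+3 = 10 < 12 slots, so 3 can never suffice.
Petrov, Tran, Pham, and Kapoor alone can cover everything: Shift 1→Kapoor, Shift 2→Tran, Shift 3→Petrov, Shift 4→Tran, Shift 5→Kapoor, Shift 6→Pham, Shift 7→Petrov, Shift 8→Tran, Shift 9→Petrov, Shift 10→Kapoor, Shift 11→Pham, Shift 12→Kapoor.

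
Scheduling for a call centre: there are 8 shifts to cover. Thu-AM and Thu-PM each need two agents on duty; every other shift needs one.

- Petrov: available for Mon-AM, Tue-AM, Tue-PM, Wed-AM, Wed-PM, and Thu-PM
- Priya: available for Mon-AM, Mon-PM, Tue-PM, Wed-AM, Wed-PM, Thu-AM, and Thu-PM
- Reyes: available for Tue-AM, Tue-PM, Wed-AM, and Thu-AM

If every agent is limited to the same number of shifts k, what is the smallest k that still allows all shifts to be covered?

With 3 agents and 10 worker-slots to fill, someone must work at least ⌈10/3⌉ = 4 shifts, so k ≥ 4.
k = 4 works: Mon-AM→Petrov, Mon-PM→Priya, Tue-AM→Petrov, Tue-PM→Priya, Wed-AM→Reyes, Wed-PM→Petrov, Thu-AM→Priya+Reyes, Thu-PM→Petrov+Priya.
Loads: Petrov 4, Priya 4, Reyes 2 — all ≤ 4.

4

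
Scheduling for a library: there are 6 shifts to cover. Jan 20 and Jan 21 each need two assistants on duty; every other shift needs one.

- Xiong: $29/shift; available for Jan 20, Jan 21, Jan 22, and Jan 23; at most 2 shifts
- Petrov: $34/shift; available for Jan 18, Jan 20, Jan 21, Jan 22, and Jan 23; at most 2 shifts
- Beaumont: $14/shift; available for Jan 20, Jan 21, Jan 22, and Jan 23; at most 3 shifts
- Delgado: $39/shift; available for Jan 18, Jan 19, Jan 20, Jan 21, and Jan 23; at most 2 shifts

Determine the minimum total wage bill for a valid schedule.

Jan 19 can only be covered by Delgado, so that assignment is forced.
Picking the cheapest available assistant for each shift independently would cost $187, but that ignores the shift limits.
An optimal schedule: Jan 18→Petrov, Jan 19→Delgado, Jan 20→Beaumont+Xiong, Jan 21→Xiong+Petrov, Jan 22→Beaumont, Jan 23→Beaumont.
Total: 34 + 39 + 14 + 29 + 29 + 34 + 14 + 14 = $207.

$207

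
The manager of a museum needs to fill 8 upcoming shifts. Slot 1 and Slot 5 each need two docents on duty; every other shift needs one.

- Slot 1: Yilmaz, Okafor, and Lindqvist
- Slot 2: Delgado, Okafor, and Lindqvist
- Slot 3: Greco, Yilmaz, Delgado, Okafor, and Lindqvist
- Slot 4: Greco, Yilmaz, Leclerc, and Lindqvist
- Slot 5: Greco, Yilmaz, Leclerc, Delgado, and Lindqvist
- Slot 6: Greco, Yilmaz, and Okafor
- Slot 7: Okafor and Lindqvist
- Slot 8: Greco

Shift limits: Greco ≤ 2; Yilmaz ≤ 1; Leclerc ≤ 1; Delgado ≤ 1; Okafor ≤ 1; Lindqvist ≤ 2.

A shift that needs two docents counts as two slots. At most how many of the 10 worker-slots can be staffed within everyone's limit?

Total capacity across all docents is 2+1+1+1+1+2 = 8, and 10 slots are needed, so at most 8 can be filled.
An assignment achieving 8: Slot 1→Yilmaz+Lindqvist, Slot 2→Delgado, Slot 3→Lindqvist, Slot 4→Leclerc, Slot 6→Greco, Slot 7→Okafor, Slot 8→Greco.
Loads: Greco 2/2, Yilmaz 1/1, Leclerc 1/1, Delgado 1/1, Okafor 1/1, Lindqvist 2/2.

8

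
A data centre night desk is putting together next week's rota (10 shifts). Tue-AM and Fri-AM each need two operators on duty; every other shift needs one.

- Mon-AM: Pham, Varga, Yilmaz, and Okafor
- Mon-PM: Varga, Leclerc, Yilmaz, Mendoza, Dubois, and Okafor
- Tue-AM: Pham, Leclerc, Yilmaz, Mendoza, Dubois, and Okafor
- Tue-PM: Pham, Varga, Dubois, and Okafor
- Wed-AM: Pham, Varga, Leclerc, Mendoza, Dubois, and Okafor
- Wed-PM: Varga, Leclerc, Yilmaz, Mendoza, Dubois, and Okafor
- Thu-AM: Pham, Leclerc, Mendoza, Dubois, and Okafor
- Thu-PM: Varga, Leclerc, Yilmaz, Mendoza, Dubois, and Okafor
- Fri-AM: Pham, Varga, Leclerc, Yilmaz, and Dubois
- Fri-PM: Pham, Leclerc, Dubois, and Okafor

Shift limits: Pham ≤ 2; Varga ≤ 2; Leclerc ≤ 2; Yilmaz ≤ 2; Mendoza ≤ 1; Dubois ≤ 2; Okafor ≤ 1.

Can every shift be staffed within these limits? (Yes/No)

Yes

One valid schedule: Mon-AM→Pham, Mon-PM→Varga, Tue-AM→Dubois+Okafor, Tue-PM→Pham, Wed-AM→Varga, Wed-PM→Yilmaz, Thu-AM→Leclerc, Thu-PM→Mendoza, Fri-AM→Yilmaz+Dubois, Fri-PM→Leclerc.
Loads: Pham 2/2, Varga 2/2, Leclerc 2/2, Yilmaz 2/2, Mendoza 1/1, Dubois 2/2, Okafor 1/1 — all within limits.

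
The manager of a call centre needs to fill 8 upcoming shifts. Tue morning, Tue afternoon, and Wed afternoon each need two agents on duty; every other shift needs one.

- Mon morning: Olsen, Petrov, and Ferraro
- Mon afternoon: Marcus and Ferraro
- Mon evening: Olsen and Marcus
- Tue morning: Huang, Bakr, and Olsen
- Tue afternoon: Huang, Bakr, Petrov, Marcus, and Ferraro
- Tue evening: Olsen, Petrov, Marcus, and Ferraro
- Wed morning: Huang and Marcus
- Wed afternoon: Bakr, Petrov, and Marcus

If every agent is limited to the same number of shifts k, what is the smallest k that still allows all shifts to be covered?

With 6 agents and 11 worker-slots to fill, someone must work at least ⌈11/6⌉ = 2 shifts, so k ≥ 2.
k = 2 works: Mon morning→Olsen, Mon afternoon→Marcus, Mon evening→Olsen, Tue morning→Huang+Bakr, Tue afternoon→Marcus+Ferraro, Tue evening→Petrov, Wed morning→Huang, Wed afternoon→Bakr+Petrov.
Loads: Huang 2, Bakr 2, Olsen 2, Petrov 2, Marcus 2, Ferraro 1 — all ≤ 2.

2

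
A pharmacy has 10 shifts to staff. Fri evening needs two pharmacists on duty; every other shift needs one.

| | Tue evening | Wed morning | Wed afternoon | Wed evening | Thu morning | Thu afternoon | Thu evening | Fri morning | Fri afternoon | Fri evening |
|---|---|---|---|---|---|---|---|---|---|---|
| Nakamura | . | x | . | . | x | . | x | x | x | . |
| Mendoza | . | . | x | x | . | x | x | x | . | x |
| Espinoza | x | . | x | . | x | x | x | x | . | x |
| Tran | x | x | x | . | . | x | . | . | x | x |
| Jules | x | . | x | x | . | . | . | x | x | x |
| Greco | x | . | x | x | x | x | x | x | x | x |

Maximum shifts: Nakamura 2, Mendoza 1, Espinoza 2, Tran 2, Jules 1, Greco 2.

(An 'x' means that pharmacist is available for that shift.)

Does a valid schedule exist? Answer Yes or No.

Total capacity is 2+1+2+2+1+2 = 10 but 11 worker-slots are needed — infeasible.

No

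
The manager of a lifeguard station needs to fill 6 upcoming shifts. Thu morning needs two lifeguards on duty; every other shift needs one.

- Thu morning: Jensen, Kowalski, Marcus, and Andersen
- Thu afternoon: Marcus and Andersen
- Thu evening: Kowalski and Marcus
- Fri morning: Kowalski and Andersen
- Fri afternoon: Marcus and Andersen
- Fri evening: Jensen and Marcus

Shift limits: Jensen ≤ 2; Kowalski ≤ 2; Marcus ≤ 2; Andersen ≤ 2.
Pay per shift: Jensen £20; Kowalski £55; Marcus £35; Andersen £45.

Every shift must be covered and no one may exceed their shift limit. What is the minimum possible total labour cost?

£255

Picking the cheapest available lifeguard for each shift independently would cost £225, but that ignores the shift limits.
An optimal schedule: Thu morning→Jensen+Kowalski, Thu afternoon→Marcus, Thu evening→Marcus, Fri morning→Andersen, Fri afternoon→Andersen, Fri evening→Jensen.
Total: 20 + 55 + 35 + 35 + 45 + 45 + 20 = £255.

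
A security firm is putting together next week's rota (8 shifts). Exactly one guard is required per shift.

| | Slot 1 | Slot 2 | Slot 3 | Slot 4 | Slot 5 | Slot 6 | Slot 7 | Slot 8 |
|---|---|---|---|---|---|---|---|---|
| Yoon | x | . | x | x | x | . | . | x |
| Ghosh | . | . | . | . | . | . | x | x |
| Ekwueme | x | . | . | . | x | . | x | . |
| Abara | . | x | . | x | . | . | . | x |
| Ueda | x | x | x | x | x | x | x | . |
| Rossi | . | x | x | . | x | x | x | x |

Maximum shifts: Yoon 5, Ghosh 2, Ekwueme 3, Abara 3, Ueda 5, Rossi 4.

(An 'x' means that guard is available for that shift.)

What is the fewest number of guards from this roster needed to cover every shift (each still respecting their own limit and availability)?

8 slots to fill and no one can take more than 5, so at least ⌈8/5⌉ = 2 guards are needed.
Yoon and Ueda alone can cover everything: Slot 1→Yoon, Slot 2→Ueda, Slot 3→Yoon, Slot 4→Yoon, Slot 5→Yoon, Slot 6→Ueda, Slot 7→Ueda, Slot 8→Yoon.

2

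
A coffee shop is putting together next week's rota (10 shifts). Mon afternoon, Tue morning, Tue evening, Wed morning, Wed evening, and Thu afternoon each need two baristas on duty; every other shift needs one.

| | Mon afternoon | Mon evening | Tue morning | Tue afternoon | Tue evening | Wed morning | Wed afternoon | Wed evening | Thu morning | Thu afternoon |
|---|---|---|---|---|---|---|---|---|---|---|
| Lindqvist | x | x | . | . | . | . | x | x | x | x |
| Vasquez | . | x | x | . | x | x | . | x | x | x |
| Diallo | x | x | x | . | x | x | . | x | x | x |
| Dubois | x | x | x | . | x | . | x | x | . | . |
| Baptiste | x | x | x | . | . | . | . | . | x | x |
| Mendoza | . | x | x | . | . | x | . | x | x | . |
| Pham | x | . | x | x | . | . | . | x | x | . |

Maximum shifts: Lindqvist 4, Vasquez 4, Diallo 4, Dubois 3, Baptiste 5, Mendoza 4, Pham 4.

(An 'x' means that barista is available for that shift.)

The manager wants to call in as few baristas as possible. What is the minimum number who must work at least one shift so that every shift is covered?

4

16 slots to fill and no one can take more than 5, so at least ⌈16/5⌉ = 4 baristas are needed.
Lindqvist, Vasquez, Diallo, and Pham alone can cover everything: Mon afternoon→Lindqvist+Diallo, Mon evening→Lindqvist, Tue morning→Vasquez+Pham, Tue afternoon→Pham, Tue evening→Vasquez+Diallo, Wed morning→Vasquez+Diallo, Wed afternoon→Lindqvist, Wed evening→Diallo+Pham, Thu morning→Pham, Thu afternoon→Lindqvist+Vasquez.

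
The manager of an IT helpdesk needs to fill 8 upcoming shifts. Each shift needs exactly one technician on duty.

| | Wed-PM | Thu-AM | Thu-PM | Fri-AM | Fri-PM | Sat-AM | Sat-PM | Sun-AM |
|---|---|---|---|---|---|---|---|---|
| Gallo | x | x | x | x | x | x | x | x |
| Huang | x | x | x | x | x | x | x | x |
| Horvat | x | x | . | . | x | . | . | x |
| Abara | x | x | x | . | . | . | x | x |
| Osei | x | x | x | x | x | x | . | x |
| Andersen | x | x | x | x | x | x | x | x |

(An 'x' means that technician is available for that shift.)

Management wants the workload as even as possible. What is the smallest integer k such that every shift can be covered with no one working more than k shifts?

With 6 technicians and 8 worker-slots to fill, someone must work at least ⌈8/6⌉ = 2 shifts, so k ≥ 2.
k = 2 works: Wed-PM→Horvat, Thu-AM→Abara, Thu-PM→Huang, Fri-AM→Gallo, Fri-PM→Horvat, Sat-AM→Gallo, Sat-PM→Huang, Sun-AM→Abara.
Loads: Gallo 2, Huang 2, Horvat 2, Abara 2, Osei 0, Andersen 0 — all ≤ 2.

2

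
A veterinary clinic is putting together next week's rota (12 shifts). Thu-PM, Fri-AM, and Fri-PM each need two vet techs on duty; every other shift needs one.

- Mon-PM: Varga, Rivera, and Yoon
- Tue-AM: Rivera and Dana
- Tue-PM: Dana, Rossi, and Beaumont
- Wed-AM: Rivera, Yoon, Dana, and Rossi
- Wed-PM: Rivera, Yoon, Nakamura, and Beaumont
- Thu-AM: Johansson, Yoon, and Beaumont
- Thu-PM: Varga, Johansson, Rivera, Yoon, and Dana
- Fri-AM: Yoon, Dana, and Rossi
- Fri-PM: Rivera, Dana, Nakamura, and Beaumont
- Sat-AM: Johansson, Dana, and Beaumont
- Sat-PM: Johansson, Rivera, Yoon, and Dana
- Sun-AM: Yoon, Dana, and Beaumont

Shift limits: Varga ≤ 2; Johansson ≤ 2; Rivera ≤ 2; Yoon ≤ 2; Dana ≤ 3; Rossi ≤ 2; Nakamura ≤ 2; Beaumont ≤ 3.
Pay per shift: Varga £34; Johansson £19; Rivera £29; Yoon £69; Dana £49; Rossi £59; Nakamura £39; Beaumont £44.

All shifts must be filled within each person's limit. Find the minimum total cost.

Picking the cheapest available vet tech for each shift independently would cost £485, but that ignores the shift limits.
An optimal schedule: Mon-PM→Varga, Tue-AM→Rivera, Tue-PM→Beaumont, Wed-AM→Rivera, Wed-PM→Nakamura, Thu-AM→Johansson, Thu-PM→Varga+Dana, Fri-AM→Dana+Rossi, Fri-PM→Nakamura+Beaumont, Sat-AM→Johansson, Sat-PM→Dana, Sun-AM→Beaumont.
Total: 34 + 29 + 44 + 29 + 39 + 19 + 34 + 49 + 49 + 59 + 39 + 44 + 19 + 49 + 44 = £580.

£580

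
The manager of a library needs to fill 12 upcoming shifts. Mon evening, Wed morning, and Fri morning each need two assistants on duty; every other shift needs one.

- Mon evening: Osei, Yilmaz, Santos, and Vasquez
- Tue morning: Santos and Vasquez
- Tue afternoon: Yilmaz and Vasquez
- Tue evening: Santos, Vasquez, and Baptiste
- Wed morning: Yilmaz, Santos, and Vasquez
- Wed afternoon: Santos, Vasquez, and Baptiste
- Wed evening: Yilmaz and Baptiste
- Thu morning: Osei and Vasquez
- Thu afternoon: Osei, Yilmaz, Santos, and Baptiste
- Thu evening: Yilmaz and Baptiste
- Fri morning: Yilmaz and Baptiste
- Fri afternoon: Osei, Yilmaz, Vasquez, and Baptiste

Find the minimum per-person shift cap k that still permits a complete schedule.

With 5 assistants and 15 worker-slots to fill, someone must work at least ⌈15/5⌉ = 3 shifts, so k ≥ 3.
k = 3 works: Mon evening→Osei+Vasquez, Tue morning→Santos, Tue afternoon→Yilmaz, Tue evening→Santos, Wed morning→Santos+Vasquez, Wed afternoon→Vasquez, Wed evening→Yilmaz, Thu morning→Osei, Thu afternoon→Osei, Thu evening→Baptiste, Fri morning→Yilmaz+Baptiste, Fri afternoon→Baptiste.
Loads: Osei 3, Yilmaz 3, Santos 3, Vasquez 3, Baptiste 3 — all ≤ 3.

3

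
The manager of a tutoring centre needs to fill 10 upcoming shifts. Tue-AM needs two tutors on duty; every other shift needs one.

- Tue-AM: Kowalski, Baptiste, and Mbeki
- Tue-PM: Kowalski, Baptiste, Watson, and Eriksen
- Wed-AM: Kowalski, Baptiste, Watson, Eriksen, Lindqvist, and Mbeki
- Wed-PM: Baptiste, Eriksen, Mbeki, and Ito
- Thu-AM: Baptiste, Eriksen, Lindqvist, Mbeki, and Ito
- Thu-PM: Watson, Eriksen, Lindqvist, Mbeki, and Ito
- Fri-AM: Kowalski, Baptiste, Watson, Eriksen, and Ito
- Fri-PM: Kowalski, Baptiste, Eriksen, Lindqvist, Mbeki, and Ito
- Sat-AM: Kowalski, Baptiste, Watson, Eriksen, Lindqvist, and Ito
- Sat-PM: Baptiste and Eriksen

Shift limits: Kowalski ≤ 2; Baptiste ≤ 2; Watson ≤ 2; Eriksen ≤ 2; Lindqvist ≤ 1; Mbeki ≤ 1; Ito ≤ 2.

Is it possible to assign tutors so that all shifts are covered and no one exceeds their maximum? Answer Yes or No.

One valid schedule: Tue-AM→Kowalski+Baptiste, Tue-PM→Kowalski, Wed-AM→Lindqvist, Wed-PM→Eriksen, Thu-AM→Eriksen, Thu-PM→Watson, Fri-AM→Watson, Fri-PM→Mbeki, Sat-AM→Ito, Sat-PM→Baptiste.
Loads: Kowalski 2/2, Baptiste 2/2, Watson 2/2, Eriksen 2/2, Lindqvist 1/1, Mbeki 1/1, Ito 1/2 — all within limits.

Yes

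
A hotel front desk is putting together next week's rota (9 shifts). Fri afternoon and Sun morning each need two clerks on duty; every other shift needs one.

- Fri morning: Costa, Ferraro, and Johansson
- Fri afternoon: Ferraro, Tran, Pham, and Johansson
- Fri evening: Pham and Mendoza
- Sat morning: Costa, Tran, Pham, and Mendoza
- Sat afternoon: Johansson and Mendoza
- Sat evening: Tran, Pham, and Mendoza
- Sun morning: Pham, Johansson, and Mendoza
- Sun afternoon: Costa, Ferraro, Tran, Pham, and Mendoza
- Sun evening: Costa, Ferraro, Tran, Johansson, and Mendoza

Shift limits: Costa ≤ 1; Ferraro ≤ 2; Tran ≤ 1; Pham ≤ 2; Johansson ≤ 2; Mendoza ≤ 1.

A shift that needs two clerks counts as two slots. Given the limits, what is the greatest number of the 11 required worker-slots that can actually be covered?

9

Total capacity across all clerks is 1+2+1+2+2+1 = 9, and 11 slots are needed, so at most 9 can be filled.
An assignment achieving 9: Fri morning→Costa, Fri afternoon→Ferraro, Fri evening→Pham, Sat morning→Mendoza, Sat afternoon→Johansson, Sat evening→Tran, Sun morning→Pham+Johansson, Sun afternoon→Ferraro.
Loads: Costa 1/1, Ferraro 2/2, Tran 1/1, Pham 2/2, Johansson 2/2, Mendoza 1/1.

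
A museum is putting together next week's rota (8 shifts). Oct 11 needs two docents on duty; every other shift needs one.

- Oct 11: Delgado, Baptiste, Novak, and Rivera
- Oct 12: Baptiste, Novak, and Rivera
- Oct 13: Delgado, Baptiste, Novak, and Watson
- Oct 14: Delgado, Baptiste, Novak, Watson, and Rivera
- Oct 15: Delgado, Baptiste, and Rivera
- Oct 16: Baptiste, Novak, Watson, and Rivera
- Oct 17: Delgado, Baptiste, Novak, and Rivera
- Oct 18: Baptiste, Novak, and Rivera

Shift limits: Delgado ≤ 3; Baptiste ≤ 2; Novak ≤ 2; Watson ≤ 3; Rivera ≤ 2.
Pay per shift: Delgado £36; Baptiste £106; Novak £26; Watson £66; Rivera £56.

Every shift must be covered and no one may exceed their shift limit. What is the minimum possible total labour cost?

Picking the cheapest available docent for each shift independently would cost £254, but that ignores the shift limits.
An optimal schedule: Oct 11→Delgado+Rivera, Oct 12→Novak, Oct 13→Delgado, Oct 14→Watson, Oct 15→Delgado, Oct 16→Watson, Oct 17→Rivera, Oct 18→Novak.
Total: 36 + 56 + 26 + 36 + 66 + 36 + 66 + 56 + 26 = £404.

£404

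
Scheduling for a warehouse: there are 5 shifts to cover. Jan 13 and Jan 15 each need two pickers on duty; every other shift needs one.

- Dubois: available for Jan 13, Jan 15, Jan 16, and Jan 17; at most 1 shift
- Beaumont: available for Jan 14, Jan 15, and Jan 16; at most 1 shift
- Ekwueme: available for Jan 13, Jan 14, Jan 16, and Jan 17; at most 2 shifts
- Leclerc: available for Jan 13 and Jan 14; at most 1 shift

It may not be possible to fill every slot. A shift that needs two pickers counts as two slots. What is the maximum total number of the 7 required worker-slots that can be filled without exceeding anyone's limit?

5

Total capacity across all pickers is 1+1+2+1 = 5, and 7 slots are needed, so at most 5 can be filled.
An assignment achieving 5: Jan 13→Ekwueme+Leclerc, Jan 15→Dubois+Beaumont, Jan 17→Ekwueme.
Loads: Dubois 1/1, Beaumont 1/1, Ekwueme 2/2, Leclerc 1/1.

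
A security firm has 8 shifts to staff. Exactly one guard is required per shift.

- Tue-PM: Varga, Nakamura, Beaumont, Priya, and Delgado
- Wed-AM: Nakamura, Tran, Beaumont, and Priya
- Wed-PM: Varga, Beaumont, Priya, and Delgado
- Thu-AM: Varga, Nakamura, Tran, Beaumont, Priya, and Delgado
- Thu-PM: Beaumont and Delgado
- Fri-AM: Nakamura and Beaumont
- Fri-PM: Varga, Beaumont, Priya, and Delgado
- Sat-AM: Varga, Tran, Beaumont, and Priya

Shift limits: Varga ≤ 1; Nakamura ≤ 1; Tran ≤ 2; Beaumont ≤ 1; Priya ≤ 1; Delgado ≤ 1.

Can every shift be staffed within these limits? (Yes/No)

No

Total capacity is 1+1+2+1+1+1 = 7 but 8 worker-slots are needed — infeasible.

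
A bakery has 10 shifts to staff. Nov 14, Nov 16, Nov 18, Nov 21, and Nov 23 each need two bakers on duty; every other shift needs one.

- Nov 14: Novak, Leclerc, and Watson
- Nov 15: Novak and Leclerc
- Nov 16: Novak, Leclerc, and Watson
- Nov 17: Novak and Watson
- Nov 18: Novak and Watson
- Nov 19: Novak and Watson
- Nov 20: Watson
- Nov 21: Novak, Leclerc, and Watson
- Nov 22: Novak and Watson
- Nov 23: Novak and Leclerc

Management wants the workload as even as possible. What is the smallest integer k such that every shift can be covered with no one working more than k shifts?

With 3 bakers and 15 worker-slots to fill, someone must work at least ⌈15/3⌉ = 5 shifts, so k ≥ 5.
k = 5 works: Nov 14→Leclerc+Watson, Nov 15→Leclerc, Nov 16→Leclerc+Watson, Nov 17→Novak, Nov 18→Novak+Watson, Nov 19→Novak, Nov 20→Watson, Nov 21→Leclerc+Watson, Nov 22→Novak, Nov 23→Novak+Leclerc.
Loads: Novak 5, Leclerc 5, Watson 5 — all ≤ 5.

5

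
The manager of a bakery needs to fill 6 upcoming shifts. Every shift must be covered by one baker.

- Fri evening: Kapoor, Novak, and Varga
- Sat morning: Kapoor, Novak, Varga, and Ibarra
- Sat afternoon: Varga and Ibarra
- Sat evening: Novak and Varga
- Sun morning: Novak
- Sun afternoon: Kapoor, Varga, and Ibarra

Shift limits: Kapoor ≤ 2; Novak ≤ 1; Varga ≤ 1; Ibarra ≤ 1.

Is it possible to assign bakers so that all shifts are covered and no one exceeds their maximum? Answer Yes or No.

Total capacity is 2+1+1+1 = 5 but 6 worker-slots are needed — infeasible.

No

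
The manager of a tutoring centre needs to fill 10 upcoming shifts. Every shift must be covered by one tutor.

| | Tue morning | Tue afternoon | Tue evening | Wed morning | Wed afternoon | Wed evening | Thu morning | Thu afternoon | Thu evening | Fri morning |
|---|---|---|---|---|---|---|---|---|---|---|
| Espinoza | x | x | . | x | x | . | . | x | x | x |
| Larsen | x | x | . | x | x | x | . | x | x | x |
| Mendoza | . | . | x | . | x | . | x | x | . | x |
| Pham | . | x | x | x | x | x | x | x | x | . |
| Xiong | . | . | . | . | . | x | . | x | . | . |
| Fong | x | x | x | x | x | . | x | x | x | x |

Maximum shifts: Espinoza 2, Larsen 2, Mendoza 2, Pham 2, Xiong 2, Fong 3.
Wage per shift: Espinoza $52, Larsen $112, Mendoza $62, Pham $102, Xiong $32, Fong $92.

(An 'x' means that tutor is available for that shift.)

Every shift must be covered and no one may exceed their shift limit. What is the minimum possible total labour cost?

$670

Picking the cheapest available tutor for each shift independently would cost $500, but that ignores the shift limits.
An optimal schedule: Tue morning→Espinoza, Tue afternoon→Espinoza, Tue evening→Mendoza, Wed morning→Fong, Wed afternoon→Pham, Wed evening→Xiong, Thu morning→Mendoza, Thu afternoon→Xiong, Thu evening→Fong, Fri morning→Fong.
Total: 52 + 52 + 62 + 92 + 102 + 32 + 62 + 32 + 92 + 92 = $670.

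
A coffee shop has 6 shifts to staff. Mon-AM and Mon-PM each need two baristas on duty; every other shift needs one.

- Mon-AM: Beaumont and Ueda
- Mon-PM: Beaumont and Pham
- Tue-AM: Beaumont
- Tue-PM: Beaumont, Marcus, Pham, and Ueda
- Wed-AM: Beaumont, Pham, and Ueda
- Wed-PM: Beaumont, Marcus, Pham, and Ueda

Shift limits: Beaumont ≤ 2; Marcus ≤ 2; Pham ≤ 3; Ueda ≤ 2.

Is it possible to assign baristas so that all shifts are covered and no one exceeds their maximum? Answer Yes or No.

Total capacity is 9 and 8 slots are needed, so capacity alone doesn't rule it out.
Shifts {Mon-AM, Mon-PM, Tue-AM} need 5 worker-slots in total, but the baristas available for any of those shifts (Beaumont, Pham, and Ueda) can supply at most 4 among them. So no valid schedule exists.

No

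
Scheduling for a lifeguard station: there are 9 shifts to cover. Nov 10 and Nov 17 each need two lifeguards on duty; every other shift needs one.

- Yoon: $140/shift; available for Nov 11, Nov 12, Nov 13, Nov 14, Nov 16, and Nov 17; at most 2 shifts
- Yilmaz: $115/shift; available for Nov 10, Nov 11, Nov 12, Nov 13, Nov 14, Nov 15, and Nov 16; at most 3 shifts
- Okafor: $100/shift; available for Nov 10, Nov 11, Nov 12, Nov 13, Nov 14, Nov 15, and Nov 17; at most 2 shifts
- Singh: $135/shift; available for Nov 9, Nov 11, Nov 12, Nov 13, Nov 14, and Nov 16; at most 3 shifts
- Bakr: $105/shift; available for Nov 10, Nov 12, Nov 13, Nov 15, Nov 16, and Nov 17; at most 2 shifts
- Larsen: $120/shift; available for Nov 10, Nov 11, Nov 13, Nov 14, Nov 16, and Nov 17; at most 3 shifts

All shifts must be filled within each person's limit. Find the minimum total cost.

Nov 9 can only be covered by Singh, so that assignment is forced.
Picking the cheapest available lifeguard for each shift independently would cost $1150, but that ignores the shift limits.
An optimal schedule: Nov 9→Singh, Nov 10→Yilmaz+Larsen, Nov 11→Okafor, Nov 12→Bakr, Nov 13→Larsen, Nov 14→Yilmaz, Nov 15→Okafor, Nov 16→Yilmaz, Nov 17→Bakr+Larsen.
Total: 135 + 115 + 120 + 100 + 105 + 120 + 115 + 100 + 115 + 105 + 120 = $1250.

$1250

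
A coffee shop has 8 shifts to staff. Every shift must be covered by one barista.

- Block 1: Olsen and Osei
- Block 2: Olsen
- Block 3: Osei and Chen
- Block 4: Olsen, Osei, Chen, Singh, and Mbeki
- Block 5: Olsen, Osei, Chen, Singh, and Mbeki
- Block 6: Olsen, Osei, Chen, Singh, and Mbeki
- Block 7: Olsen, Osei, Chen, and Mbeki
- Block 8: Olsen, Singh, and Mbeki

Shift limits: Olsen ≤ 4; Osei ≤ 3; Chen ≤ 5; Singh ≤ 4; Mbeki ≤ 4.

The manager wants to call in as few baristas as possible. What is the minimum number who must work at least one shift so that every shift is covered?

8 slots to fill and no one can take more than 5, so at least ⌈8/5⌉ = 2 baristas are needed.
Olsen and Chen alone can cover everything: Block 1→Olsen, Block 2→Olsen, Block 3→Chen, Block 4→Olsen, Block 5→Chen, Block 6→Chen, Block 7→Chen, Block 8→Olsen.

2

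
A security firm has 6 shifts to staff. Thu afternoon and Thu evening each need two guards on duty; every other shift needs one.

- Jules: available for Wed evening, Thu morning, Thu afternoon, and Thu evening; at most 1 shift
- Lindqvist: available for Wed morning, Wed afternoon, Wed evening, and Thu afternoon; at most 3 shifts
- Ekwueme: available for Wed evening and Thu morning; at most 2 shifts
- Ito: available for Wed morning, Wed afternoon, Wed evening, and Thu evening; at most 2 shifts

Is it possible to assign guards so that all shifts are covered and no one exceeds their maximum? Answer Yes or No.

No

Total capacity is 8 and 8 slots are needed, so capacity alone doesn't rule it out.
Shifts {Thu afternoon, Thu evening} need 4 worker-slots in total, but the guards available for any of those shifts (Jules, Lindqvist, and Ito) can supply at most 3 among them. So no valid schedule exists.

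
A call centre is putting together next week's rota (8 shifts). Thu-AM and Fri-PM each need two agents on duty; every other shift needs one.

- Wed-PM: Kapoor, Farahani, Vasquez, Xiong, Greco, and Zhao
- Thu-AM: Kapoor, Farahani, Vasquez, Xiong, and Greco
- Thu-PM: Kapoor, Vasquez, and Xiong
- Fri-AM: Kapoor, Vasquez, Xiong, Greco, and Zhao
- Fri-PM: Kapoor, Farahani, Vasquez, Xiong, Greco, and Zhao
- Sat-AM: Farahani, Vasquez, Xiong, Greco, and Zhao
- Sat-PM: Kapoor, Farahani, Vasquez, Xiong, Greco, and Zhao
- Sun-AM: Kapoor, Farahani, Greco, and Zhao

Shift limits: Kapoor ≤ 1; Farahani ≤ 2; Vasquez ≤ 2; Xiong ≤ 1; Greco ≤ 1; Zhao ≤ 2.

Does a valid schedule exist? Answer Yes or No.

Total capacity is 1+2+2+1+1+2 = 9 but 10 worker-slots are needed — infeasible.

No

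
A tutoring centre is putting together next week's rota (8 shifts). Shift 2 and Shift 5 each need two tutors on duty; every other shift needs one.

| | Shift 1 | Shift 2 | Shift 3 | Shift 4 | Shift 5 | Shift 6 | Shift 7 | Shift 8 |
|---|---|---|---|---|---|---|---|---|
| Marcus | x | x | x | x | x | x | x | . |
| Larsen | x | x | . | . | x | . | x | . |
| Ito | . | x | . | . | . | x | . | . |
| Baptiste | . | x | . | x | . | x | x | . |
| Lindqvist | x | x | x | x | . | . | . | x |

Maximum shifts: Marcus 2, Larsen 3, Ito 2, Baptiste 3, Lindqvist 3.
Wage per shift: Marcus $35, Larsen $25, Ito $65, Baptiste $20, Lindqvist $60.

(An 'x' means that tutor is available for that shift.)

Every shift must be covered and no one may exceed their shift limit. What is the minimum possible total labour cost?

Shift 5 can only be covered by Marcus and Larsen, so that assignment is forced.
Shift 8 can only be covered by Lindqvist, so that assignment is forced.
Picking the cheapest available tutor for each shift independently would cost $285, but that ignores the shift limits.
An optimal schedule: Shift 1→Larsen, Shift 2→Larsen+Lindqvist, Shift 3→Marcus, Shift 4→Baptiste, Shift 5→Larsen+Marcus, Shift 6→Baptiste, Shift 7→Baptiste, Shift 8→Lindqvist.
Total: 25 + 25 + 60 + 35 + 20 + 25 + 35 + 20 + 20 + 60 = $325.

$325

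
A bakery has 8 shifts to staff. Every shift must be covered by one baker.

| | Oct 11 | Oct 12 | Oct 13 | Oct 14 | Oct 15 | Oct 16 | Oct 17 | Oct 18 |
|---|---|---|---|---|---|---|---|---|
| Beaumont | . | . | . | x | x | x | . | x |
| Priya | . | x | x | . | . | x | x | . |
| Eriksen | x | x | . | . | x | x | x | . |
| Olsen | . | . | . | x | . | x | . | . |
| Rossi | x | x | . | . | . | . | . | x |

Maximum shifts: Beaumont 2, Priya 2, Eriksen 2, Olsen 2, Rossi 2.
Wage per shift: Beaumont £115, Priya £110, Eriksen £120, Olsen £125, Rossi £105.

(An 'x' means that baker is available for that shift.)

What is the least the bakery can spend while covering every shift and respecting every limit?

£900

Oct 13 can only be covered by Priya, so that assignment is forced.
Picking the cheapest available baker for each shift independently would cost £875, but that ignores the shift limits.
An optimal schedule: Oct 11→Rossi, Oct 12→Eriksen, Oct 13→Priya, Oct 14→Beaumont, Oct 15→Beaumont, Oct 16→Eriksen, Oct 17→Priya, Oct 18→Rossi.
Total: 105 + 120 + 110 + 115 + 115 + 120 + 110 + 105 = £900.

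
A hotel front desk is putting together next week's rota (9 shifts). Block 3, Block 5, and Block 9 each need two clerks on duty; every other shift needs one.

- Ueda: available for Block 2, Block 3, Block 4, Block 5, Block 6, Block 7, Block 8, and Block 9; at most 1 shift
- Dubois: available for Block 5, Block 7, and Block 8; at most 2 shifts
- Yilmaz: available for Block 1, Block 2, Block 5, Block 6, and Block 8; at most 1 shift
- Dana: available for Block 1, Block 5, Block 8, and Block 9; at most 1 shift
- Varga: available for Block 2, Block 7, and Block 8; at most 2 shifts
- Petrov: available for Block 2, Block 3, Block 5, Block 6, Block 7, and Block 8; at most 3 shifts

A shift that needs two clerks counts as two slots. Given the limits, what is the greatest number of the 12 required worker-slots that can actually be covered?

Total capacity across all clerks is 1+2+1+1+2+3 = 10, and 12 slots are needed, so at most 10 can be filled.
An assignment achieving 10: Block 1→Yilmaz, Block 2→Varga, Block 3→Petrov, Block 4→Ueda, Block 5→Dubois+Petrov, Block 6→Petrov, Block 7→Dubois, Block 8→Varga, Block 9→Dana.
Loads: Ueda 1/1, Dubois 2/2, Yilmaz 1/1, Dana 1/1, Varga 2/2, Petrov 3/3.

10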